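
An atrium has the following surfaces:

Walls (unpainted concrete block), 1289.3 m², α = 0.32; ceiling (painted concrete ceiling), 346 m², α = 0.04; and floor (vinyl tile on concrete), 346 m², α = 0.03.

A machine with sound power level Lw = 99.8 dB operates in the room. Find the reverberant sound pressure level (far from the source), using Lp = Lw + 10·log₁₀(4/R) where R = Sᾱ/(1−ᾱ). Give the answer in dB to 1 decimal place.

78.3 dB

A = 436.796 sabins; S = 1981.3 m².
ᾱ = 436.796/1981.3 = 0.2205; R = Sᾱ/(1−ᾱ) = 436.796/(1−0.2205) = 560.354 m².
Lp = 99.8 + 10·log₁₀(4/560.354) = 99.8 + (-21.46) = 78.3 dB.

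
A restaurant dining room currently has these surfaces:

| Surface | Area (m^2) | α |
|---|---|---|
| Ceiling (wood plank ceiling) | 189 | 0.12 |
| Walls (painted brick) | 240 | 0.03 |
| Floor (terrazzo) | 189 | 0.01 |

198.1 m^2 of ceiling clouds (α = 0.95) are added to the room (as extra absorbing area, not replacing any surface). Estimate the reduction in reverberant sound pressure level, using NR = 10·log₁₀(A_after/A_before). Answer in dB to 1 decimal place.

A_before = Σ Sᵢαᵢ = 189*0.12 + 240*0.03 + 189*0.01 = 31.770 sabins.
Treatment contributes 198.1·0.95 = 188.195 sabins.
New total A_after = 219.965 sabins.
Reduction = 10 log₁₀(A_after/A_before) = 10 log₁₀(6.9237) = 8.4 dB.

8.4 dB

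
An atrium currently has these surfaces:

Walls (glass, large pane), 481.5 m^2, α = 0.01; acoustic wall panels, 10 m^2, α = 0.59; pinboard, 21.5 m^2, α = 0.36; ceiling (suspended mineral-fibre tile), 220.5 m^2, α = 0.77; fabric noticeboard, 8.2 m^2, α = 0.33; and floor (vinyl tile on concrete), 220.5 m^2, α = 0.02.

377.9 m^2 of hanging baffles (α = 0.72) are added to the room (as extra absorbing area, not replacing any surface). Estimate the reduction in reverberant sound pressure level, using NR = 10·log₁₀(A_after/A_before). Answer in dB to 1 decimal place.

Summing Sᵢαᵢ: 4.815 + 5.900 + 7.740 + 169.785 + 2.706 + 4.410 → A_before = 195.356 sabins.
Added absorption = 377.9 × 0.72 = 272.088 sabins.
A_after = 195.356 + 272.088 = 467.444 sabins.
Reduction = 10 log₁₀(A_after/A_before) = 10 log₁₀(2.3928) = 3.8 dB.

3.8 dB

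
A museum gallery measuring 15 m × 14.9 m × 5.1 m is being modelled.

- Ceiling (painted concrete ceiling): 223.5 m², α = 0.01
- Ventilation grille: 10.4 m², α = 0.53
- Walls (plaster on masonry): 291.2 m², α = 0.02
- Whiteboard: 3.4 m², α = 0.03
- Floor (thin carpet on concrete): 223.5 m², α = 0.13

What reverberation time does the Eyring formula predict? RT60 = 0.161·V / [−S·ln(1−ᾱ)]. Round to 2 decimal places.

Total surface area S = 223.5 + 10.4 + 291.2 + 3.4 + 223.5 = 752.0 m².
Σ(Sᵢαᵢ) = 223.5·0.01 + 10.4·0.53 + 291.2·0.02 + 3.4·0.03 + 223.5·0.13 = 42.728.
ᾱ = 42.728 / 752.0 = 0.0568.
Eyring denominator: −S ln(1−ᾱ) = 43.975.
V = 15 × 14.9 × 5.1 = 1139.85 m³.
T = 0.161·V/[−S·ln(1−ᾱ)] = 0.161·1139.85/43.975 = 4.17 s.

4.17 sec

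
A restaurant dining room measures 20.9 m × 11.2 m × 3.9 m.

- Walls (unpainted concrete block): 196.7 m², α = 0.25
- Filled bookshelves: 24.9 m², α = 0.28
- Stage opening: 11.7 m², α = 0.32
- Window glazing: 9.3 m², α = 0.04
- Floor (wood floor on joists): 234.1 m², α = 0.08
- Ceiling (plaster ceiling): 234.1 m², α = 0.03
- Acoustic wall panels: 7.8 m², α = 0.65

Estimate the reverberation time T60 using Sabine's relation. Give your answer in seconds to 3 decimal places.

Summing Sᵢαᵢ: 49.175 + 6.972 + 3.744 + 0.372 + 18.728 + 7.023 + 5.070 → A = 91.084 sabins.
V = 20.9·11.2·3.9 = 912.912 m³.
RT60 = 0.161 · V / A = 0.161 × 912.912 / 91.084 = 1.614 s.

1.614 s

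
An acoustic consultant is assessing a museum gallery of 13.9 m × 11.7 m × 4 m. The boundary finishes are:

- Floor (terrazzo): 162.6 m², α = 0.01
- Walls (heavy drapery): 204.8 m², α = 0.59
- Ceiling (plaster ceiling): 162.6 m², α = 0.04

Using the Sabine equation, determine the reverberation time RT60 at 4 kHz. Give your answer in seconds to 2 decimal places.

0.81 seconds

A = Σ Sᵢαᵢ = 162.6*0.01 + 204.8*0.59 + 162.6*0.04 = 128.962 sabins.
Room volume: 650.52 m³.
RT60 = 0.161 · V / A = 0.161 × 650.52 / 128.962 = 0.81 s.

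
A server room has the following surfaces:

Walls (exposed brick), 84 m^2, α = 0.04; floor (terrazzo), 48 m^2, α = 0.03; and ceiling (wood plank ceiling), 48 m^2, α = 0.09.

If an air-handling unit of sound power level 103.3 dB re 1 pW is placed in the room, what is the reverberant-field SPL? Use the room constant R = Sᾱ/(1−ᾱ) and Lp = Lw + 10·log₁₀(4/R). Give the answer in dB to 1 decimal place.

A = 9.120 sabins; S = 180.0 m^2.
ᾱ = 0.0507, so room constant R = A/(1−ᾱ) = 9.607 m^2.
Lp = Lw + 10 log₁₀(4/R) = 103.3 -3.81 = 99.5 dB.

99.5 dB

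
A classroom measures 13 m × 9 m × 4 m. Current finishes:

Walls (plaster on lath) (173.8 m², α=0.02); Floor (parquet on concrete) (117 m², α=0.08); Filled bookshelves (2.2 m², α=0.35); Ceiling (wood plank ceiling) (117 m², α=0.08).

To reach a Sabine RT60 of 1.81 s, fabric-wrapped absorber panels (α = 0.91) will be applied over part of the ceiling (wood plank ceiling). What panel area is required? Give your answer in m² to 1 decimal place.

22.5

A₁ = Σ Sᵢαᵢ = 173.8·0.02 + 117·0.08 + 2.2·0.35 + 117·0.08 = 22.966 sabins.
Required A₂ = 0.161·468/1.81 = 41.629 sabins.
ΔA needed = 41.629 − 22.966 = 18.663 sabins.
Net gain per m²: Δα = 0.91 − 0.08 = 0.83.
Area = ΔA/Δα = 18.663/0.83 = 22.5 m².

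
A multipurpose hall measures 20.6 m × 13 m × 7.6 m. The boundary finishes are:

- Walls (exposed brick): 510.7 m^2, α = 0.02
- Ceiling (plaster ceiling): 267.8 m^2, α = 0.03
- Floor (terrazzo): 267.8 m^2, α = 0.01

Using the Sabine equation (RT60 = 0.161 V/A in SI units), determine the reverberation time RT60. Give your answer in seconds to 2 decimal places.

15.66 s

Total absorption A = 510.7×0.02 + 267.8×0.03 + 267.8×0.01
  = 10.214 + 8.034 + 2.678 = 20.926 m^2 sabins.
Volume V = 20.6 × 13 × 7.6 = 2035.28 m³.
Sabine: RT60 = 0.161 × 2035.28 / 20.926 = 15.66 s.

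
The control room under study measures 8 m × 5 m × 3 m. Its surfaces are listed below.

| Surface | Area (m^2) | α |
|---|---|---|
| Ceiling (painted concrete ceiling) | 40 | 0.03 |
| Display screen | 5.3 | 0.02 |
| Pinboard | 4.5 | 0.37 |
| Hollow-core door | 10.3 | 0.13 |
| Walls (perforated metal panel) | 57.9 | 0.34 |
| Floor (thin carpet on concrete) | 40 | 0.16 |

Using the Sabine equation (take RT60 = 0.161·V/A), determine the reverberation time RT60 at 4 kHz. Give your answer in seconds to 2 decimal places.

0.64 sec

Summing Sᵢαᵢ: 1.200 + 0.106 + 1.665 + 1.339 + 19.686 + 6.400 → A = 30.396 sabins.
Room volume: 120 m³.
Sabine: RT60 = 0.161 × 120 / 30.396 = 0.64 s.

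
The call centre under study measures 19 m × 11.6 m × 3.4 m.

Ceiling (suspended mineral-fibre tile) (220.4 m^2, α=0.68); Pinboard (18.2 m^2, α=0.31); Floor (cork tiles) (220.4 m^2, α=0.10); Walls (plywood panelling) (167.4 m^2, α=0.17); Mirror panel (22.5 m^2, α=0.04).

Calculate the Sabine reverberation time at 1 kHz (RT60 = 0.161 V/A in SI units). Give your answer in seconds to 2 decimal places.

Equivalent absorption area: A = 220.4*0.68 + 18.2*0.31 + 220.4*0.10 + 167.4*0.17 + 22.5*0.04 = 206.912 m^2.
Room volume: 749.36 m³.
Sabine: RT60 = 0.161 × 749.36 / 206.912 = 0.58 s.

0.58 s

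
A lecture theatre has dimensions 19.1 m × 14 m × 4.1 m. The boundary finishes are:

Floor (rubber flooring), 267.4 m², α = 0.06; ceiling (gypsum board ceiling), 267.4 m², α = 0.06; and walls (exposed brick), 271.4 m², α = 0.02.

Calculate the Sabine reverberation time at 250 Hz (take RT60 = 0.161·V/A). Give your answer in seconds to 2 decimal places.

4.70 s

Summing Sᵢαᵢ: 16.044 + 16.044 + 5.428 → A = 37.516 sabins.
Room volume: 1096.34 m³.
T = 0.161 V/A = 0.161·1096.34/37.516 = 4.70 s.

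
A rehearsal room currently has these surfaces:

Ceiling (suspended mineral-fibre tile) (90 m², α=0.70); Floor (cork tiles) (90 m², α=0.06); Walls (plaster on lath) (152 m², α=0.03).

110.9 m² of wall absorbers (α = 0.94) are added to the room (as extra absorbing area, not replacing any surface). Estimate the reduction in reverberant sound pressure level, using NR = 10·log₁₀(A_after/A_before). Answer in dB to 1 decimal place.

3.9 dB

Equivalent absorption area: A_before = 90*0.70 + 90*0.06 + 152*0.03 = 72.960 m².
Added absorption = 110.9 × 0.94 = 104.246 sabins.
A_after = 72.960 + 104.246 = 177.206 sabins.
Reduction = 10 log₁₀(A_after/A_before) = 10 log₁₀(2.4288) = 3.9 dB.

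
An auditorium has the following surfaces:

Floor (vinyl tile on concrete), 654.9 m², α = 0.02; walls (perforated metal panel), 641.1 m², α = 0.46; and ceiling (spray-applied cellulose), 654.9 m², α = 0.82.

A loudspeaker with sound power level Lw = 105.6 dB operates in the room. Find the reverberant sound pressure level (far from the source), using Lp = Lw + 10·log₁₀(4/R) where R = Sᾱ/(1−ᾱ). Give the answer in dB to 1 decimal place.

79.9 dB

A = 845.022 sabins; S = 1950.9 m².
ᾱ = 0.4331, so room constant R = A/(1−ᾱ) = 1490.602 m².
Lp = Lw + 10 log₁₀(4/R) = 105.6 -25.71 = 79.9 dB.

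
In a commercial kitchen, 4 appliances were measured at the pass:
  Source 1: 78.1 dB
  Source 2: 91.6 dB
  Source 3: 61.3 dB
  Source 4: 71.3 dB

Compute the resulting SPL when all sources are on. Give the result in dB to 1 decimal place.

Converting to relative power and adding: 10^(78.1/10) + 10^(91.6/10) + 10^(61.3/10) + 10^(71.3/10) = 1.525e+09.
Back to dB: 10·log₁₀ Σ = 91.8 dB.

91.8 dB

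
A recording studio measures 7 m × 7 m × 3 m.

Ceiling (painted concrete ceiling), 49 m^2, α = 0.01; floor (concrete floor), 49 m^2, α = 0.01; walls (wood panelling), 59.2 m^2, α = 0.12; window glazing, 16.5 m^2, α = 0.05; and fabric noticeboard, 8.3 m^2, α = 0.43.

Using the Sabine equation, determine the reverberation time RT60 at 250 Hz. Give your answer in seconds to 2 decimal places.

Summing Sᵢαᵢ: 0.490 + 0.490 + 7.104 + 0.825 + 3.569 → A = 12.478 sabins.
V = 7·7·3 = 147 m³.
Sabine: RT60 = 0.161 × 147 / 12.478 = 1.90 s.

1.90 s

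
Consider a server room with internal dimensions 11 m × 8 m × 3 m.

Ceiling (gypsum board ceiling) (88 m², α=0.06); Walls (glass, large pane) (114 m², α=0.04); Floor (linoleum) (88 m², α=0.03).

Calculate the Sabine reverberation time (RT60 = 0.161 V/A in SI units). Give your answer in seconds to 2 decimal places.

3.41 sec

Equivalent absorption area: A = 88×0.06 + 114×0.04 + 88×0.03 = 12.480 m².
Room volume: 264 m³.
RT60 = 0.161 · V / A = 0.161 × 264 / 12.480 = 3.41 s.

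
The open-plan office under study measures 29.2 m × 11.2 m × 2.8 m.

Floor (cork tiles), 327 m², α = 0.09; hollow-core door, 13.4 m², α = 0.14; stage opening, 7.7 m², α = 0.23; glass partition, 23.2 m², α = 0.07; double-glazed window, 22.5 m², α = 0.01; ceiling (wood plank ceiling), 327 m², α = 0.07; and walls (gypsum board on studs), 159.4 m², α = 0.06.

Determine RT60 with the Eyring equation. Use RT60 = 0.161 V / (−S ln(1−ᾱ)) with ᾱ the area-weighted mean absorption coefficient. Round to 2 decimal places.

Total surface area S = 327 + 13.4 + 7.7 + 23.2 + 22.5 + 327 + 159.4 = 880.2 m².
Σ(Sᵢαᵢ) = 327×0.09 + 13.4×0.14 + 7.7×0.23 + 23.2×0.07 + 22.5×0.01 + 327×0.07 + 159.4×0.06 = 67.380.
Mean coefficient ᾱ = A/S = 0.0766.
−S·ln(1−ᾱ) = −880.2 × ln(1 − 0.0766) = 70.146.
V = 29.2 × 11.2 × 2.8 = 915.712 m³.
T = 0.161·V/[−S·ln(1−ᾱ)] = 0.161·915.712/70.146 = 2.10 s.

2.10 seconds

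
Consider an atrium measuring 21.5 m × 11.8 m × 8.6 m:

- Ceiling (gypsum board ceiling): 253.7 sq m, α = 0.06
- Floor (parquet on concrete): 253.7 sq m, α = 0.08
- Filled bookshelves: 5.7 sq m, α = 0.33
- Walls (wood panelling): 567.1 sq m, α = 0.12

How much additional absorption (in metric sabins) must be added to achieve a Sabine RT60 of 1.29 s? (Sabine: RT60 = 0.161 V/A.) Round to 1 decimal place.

166.9 sabins

Total absorption A₁ = 253.7*0.06 + 253.7*0.08 + 5.7*0.33 + 567.1*0.12
  = 15.222 + 20.296 + 1.881 + 68.052 = 105.451 sq m sabins.
Target A₂ = 0.161·2181.82/1.29 = 272.305 sabins (V = 2181.82 m³).
ΔA = A₂ − A₁ = 272.305 − 105.451 = 166.9 sabins.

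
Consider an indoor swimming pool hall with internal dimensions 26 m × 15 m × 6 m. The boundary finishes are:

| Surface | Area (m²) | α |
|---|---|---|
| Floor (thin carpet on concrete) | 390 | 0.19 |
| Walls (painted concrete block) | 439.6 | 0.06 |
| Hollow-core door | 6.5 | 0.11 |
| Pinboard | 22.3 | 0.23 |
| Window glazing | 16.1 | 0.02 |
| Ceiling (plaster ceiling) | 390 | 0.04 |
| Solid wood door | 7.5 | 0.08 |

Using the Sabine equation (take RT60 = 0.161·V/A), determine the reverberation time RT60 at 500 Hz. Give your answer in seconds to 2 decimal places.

A = Σ Sᵢαᵢ = 390*0.19 + 439.6*0.06 + 6.5*0.11 + 22.3*0.23 + 16.1*0.02 + 390*0.04 + 7.5*0.08 = 122.842 sabins.
Volume V = 26 × 15 × 6 = 2340 m³.
Sabine: RT60 = 0.161 × 2340 / 122.842 = 3.07 s.

3.07 s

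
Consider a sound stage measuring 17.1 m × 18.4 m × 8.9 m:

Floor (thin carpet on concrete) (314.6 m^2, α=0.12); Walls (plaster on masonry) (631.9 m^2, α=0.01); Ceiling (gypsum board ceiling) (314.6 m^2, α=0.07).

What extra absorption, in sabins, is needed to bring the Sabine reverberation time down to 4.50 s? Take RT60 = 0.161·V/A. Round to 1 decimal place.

34.1 sabins

Total absorption A₁ = 314.6·0.12 + 631.9·0.01 + 314.6·0.07
  = 37.752 + 6.319 + 22.022 = 66.093 m^2 sabins.
For T = 4.50 s, need A₂ = 0.161·V/T = 0.161·2800.296/4.50 = 100.188 sabins.
Additional absorption ΔA = 100.188 − 66.093 = 34.1 sabins.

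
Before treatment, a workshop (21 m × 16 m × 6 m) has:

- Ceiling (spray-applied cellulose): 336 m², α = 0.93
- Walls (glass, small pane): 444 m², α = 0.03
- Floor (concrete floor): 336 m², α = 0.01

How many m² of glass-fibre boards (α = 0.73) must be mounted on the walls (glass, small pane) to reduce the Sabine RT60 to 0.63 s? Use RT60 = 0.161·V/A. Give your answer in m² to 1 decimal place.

Total absorption A₁ = 336·0.93 + 444·0.03 + 336·0.01
  = 312.480 + 13.320 + 3.360 = 329.160 m² sabins.
Required A₂ = 0.161·2016/0.63 = 515.200 sabins.
Absorption to add: 515.200 − 329.160 = 186.040 sabins.
Each m² of panel replacing the walls (glass, small pane) adds (0.73 − 0.03) = 0.70 sabins.
Area = ΔA/Δα = 186.040/0.70 = 265.8 m².

265.8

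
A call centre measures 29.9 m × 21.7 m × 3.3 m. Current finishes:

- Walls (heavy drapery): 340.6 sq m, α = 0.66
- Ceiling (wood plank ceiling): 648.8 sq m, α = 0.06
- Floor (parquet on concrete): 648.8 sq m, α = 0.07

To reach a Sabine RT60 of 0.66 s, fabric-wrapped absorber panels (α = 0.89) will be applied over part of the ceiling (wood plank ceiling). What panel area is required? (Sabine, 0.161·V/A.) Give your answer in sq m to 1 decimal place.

256.8

A₁ = Σ Sᵢαᵢ = 340.6×0.66 + 648.8×0.06 + 648.8×0.07 = 309.140 sabins.
Required A₂ = 0.161·2141.139/0.66 = 522.308 sabins.
Absorption to add: 522.308 − 309.140 = 213.168 sabins.
Net gain per sq m: Δα = 0.89 − 0.06 = 0.83.
Area = ΔA/Δα = 213.168/0.83 = 256.8 sq m.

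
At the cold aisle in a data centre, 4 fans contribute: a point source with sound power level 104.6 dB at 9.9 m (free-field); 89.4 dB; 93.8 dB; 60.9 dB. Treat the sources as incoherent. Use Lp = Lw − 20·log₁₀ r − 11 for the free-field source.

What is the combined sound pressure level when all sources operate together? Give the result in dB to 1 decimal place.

Source at 9.9 m: Lp = 104.6 − 20·log₁₀(9.9) − 11 = 73.7 dB.
Σ 10^(Lᵢ/10) = 3.294e+09.
Combined level = 10 log₁₀(3.294e+09) = 95.2 dB.

95.2 dB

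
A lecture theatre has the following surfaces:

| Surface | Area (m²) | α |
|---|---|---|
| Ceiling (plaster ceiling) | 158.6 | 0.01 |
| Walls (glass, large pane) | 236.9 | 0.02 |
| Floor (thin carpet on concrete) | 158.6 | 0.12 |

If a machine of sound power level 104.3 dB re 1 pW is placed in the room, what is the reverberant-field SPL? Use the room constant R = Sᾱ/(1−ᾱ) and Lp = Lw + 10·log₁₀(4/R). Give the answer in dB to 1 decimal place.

96.1 dB

A = 25.356 sabins; S = 554.1 m².
ᾱ = 0.0458, so room constant R = A/(1−ᾱ) = 26.573 m².
Lp = 104.3 + 10·log₁₀(4/26.573) = 104.3 + (-8.22) = 96.1 dB.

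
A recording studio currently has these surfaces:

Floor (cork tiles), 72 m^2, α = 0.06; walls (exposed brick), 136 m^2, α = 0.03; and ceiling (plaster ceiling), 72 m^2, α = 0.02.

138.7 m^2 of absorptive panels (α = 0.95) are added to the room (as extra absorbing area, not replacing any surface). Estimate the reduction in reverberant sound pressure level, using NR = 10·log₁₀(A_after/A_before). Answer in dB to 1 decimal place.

11.6 dB

Summing Sᵢαᵢ: 4.320 + 4.080 + 1.440 → A_before = 9.840 sabins.
Treatment contributes 138.7·0.95 = 131.765 sabins.
New total A_after = 141.605 sabins.
NR = 10·log₁₀(141.605/9.840) = 11.6 dB.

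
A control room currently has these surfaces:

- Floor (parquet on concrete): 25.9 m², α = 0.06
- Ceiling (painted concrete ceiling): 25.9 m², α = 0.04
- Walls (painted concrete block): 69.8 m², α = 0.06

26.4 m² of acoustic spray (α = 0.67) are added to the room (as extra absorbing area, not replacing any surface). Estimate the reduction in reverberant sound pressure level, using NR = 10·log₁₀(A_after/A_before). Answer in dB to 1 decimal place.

Summing Sᵢαᵢ: 1.554 + 1.036 + 4.188 → A_before = 6.778 sabins.
Treatment contributes 26.4·0.67 = 17.688 sabins.
New total A_after = 24.466 sabins.
NR = 10·log₁₀(24.466/6.778) = 5.6 dB.

5.6 dB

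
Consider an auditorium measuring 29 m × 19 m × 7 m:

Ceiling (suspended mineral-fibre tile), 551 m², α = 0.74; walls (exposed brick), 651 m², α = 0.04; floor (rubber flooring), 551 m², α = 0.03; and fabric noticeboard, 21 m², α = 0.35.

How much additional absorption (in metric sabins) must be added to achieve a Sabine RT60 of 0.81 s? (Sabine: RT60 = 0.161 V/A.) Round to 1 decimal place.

309.0 sabins

A₁ = Σ Sᵢαᵢ = 551*0.74 + 651*0.04 + 551*0.03 + 21*0.35 = 457.660 sabins.
For T = 0.81 s, need A₂ = 0.161·V/T = 0.161·3857/0.81 = 766.638 sabins.
Shortfall: 766.638 − 457.660 = 309.0 sabins.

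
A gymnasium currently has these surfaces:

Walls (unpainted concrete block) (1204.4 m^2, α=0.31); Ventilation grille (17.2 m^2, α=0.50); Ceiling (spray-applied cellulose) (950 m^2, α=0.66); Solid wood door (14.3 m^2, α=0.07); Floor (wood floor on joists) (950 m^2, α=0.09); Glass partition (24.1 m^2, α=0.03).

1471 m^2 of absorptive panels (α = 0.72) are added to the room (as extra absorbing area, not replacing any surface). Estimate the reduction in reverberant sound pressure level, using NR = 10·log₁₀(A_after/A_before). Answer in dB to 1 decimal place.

Summing Sᵢαᵢ: 373.364 + 8.600 + 627.000 + 1.001 + 85.500 + 0.723 → A_before = 1096.188 sabins.
Treatment contributes 1471·0.72 = 1059.120 sabins.
A_after = 1096.188 + 1059.120 = 2155.308 sabins.
Reduction = 10 log₁₀(A_after/A_before) = 10 log₁₀(1.9662) = 2.9 dB.

2.9 dB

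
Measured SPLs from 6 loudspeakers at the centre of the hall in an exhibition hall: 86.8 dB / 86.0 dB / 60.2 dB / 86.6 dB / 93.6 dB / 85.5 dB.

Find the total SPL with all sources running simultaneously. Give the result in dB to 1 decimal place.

Σ 10^(Lᵢ/10) = 3.981e+09.
Combined level = 10 log₁₀(3.981e+09) = 96.0 dB.

96.0 dB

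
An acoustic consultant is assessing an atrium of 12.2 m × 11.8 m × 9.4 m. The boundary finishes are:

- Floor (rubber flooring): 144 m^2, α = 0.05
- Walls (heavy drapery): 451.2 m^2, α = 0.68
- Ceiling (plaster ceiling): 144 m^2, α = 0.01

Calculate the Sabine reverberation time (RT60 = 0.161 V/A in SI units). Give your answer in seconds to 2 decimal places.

0.69 sec

Summing Sᵢαᵢ: 7.200 + 306.816 + 1.440 → A = 315.456 sabins.
V = 12.2·11.8·9.4 = 1353.224 m³.
T = 0.161 V/A = 0.161·1353.224/315.456 = 0.69 s.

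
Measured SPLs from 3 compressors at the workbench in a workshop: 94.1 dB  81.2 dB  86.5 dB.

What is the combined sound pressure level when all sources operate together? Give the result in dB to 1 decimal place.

95.0 dB

Σ 10^(Lᵢ/10) = 3.149e+09.
L_total = 10·log₁₀(3.149e+09) = 95.0 dB.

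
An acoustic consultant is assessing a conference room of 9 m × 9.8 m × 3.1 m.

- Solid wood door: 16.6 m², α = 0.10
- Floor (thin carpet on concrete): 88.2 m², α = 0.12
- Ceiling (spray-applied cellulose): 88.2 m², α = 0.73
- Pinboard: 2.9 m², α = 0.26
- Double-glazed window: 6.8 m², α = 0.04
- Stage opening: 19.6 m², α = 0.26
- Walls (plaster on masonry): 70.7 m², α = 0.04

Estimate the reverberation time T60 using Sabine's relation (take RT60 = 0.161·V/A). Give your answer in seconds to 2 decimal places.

Summing Sᵢαᵢ: 1.660 + 10.584 + 64.386 + 0.754 + 0.272 + 5.096 + 2.828 → A = 85.580 sabins.
V = 9·9.8·3.1 = 273.42 m³.
T = 0.161 V/A = 0.161·273.42/85.580 = 0.51 s.

0.51 seconds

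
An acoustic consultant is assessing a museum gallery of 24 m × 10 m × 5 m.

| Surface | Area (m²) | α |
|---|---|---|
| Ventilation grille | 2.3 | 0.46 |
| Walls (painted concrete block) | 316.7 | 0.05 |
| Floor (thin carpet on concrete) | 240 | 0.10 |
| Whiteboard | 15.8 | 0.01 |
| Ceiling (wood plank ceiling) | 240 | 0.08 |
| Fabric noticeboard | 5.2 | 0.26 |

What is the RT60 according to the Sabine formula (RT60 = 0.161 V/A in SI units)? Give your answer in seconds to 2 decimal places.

A = Σ Sᵢαᵢ = 2.3×0.46 + 316.7×0.05 + 240×0.10 + 15.8×0.01 + 240×0.08 + 5.2×0.26 = 61.603 sabins.
Volume V = 24 × 10 × 5 = 1200 m³.
T = 0.161 V/A = 0.161·1200/61.603 = 3.14 s.

3.14 s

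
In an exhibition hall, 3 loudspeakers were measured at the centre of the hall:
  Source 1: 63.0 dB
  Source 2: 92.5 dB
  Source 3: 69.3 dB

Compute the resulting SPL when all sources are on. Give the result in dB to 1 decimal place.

Sum in the linear (power) domain: Σ 10^(Lᵢ/10) = 10^(63.0/10) + 10^(92.5/10) + 10^(69.3/10) = 1.789e+09.
Combined level = 10 log₁₀(1.789e+09) = 92.5 dB.

92.5 dB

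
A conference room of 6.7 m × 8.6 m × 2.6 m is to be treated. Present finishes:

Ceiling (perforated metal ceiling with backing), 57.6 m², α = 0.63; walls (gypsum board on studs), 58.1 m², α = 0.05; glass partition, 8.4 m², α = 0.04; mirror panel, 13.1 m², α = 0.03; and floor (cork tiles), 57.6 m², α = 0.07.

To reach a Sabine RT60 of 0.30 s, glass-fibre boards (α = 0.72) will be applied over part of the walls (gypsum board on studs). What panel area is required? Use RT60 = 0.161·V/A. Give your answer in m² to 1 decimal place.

54.4

A₁ = Σ Sᵢαᵢ = 57.6*0.63 + 58.1*0.05 + 8.4*0.04 + 13.1*0.03 + 57.6*0.07 = 43.954 sabins.
V = 149.812 m³. Target absorption A₂ = 0.161 × 149.812 / 0.30 = 80.399 sabins.
ΔA needed = 80.399 − 43.954 = 36.445 sabins.
Net gain per m²: Δα = 0.72 − 0.05 = 0.67.
Area = ΔA/Δα = 36.445/0.67 = 54.4 m².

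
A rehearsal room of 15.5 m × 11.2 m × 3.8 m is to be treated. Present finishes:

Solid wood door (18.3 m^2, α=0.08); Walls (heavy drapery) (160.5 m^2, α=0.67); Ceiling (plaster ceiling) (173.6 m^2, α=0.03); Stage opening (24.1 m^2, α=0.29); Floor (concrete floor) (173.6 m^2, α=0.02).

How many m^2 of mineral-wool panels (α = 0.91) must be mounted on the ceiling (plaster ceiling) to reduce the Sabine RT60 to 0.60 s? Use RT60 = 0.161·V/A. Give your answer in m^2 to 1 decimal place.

Total absorption A₁ = 18.3×0.08 + 160.5×0.67 + 173.6×0.03 + 24.1×0.29 + 173.6×0.02
  = 1.464 + 107.535 + 5.208 + 6.989 + 3.472 = 124.668 m^2 sabins.
V = 659.68 m³. Target absorption A₂ = 0.161 × 659.68 / 0.60 = 177.014 sabins.
ΔA needed = 177.014 − 124.668 = 52.346 sabins.
Each m^2 of panel replacing the ceiling (plaster ceiling) adds (0.91 − 0.03) = 0.88 sabins.
Panel area = 52.346 / 0.88 = 59.5 m^2.

59.5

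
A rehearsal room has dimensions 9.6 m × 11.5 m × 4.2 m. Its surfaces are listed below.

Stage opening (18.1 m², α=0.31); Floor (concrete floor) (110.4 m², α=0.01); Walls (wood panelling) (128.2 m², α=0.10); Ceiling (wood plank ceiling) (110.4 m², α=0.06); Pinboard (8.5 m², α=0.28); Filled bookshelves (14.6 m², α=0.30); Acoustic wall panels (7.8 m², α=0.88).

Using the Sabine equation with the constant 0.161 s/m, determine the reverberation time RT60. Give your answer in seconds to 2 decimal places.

1.88 s

Equivalent absorption area: A = 18.1·0.31 + 110.4·0.01 + 128.2·0.10 + 110.4·0.06 + 8.5·0.28 + 14.6·0.30 + 7.8·0.88 = 39.783 m².
Volume V = 9.6 × 11.5 × 4.2 = 463.68 m³.
T = 0.161 V/A = 0.161·463.68/39.783 = 1.88 s.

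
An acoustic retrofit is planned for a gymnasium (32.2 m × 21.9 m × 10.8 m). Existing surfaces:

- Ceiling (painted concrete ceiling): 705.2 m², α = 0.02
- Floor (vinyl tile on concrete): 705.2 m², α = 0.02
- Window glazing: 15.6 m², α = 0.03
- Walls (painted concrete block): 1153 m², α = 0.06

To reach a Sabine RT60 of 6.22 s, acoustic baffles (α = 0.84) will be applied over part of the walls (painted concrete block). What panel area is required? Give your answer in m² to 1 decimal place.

127.3

Total absorption A₁ = 705.2·0.02 + 705.2·0.02 + 15.6·0.03 + 1153·0.06
  = 14.104 + 14.104 + 0.468 + 69.180 = 97.856 m² sabins.
Required A₂ = 0.161·7615.944/6.22 = 197.133 sabins.
ΔA needed = 197.133 − 97.856 = 99.277 sabins.
Net gain per m²: Δα = 0.84 − 0.06 = 0.78.
Area = ΔA/Δα = 99.277/0.78 = 127.3 m².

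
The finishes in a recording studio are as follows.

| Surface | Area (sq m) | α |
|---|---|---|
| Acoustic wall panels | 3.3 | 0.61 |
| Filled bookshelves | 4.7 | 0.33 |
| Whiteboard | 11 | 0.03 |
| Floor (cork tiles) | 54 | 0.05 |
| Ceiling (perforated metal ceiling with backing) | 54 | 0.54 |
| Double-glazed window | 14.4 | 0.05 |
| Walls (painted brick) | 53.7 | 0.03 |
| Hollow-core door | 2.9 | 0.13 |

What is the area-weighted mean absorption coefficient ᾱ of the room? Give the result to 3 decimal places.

S = Σ Sᵢ = 3.3 + 4.7 + 11 + 54 + 54 + 14.4 + 53.7 + 2.9 = 198.0 sq m.
A = 3.3×0.61 + 4.7×0.33 + 11×0.03 + 54×0.05 + 54×0.54 + 14.4×0.05 + 53.7×0.03 + 2.9×0.13 = 38.462 sabins.
ᾱ = 38.462 / 198.0 = 0.194.

0.194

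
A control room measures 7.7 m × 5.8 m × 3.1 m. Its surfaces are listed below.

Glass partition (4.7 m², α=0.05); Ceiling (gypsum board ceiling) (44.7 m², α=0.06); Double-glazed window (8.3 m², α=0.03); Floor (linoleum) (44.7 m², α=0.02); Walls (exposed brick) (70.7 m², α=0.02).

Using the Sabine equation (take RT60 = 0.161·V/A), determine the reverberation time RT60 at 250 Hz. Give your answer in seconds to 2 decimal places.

4.07 seconds

Equivalent absorption area: A = 4.7·0.05 + 44.7·0.06 + 8.3·0.03 + 44.7·0.02 + 70.7·0.02 = 5.474 m².
Volume V = 7.7 × 5.8 × 3.1 = 138.446 m³.
RT60 = 0.161 · V / A = 0.161 × 138.446 / 5.474 = 4.07 s.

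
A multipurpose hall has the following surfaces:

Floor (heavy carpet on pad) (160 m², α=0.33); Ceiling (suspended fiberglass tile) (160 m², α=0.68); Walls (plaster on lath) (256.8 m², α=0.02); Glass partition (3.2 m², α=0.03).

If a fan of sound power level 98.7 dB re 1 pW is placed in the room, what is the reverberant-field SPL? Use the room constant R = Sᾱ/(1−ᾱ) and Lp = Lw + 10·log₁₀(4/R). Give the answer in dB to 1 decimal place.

Σ(Sᵢαᵢ) = 160×0.33 + 160×0.68 + 256.8×0.02 + 3.2×0.03 = 166.832; total area S = 580.0 m².
ᾱ = 166.832/580.0 = 0.2876; R = Sᾱ/(1−ᾱ) = 166.832/(1−0.2876) = 234.183 m².
Lp = Lw + 10 log₁₀(4/R) = 98.7 -17.67 = 81.0 dB.

81.0 dB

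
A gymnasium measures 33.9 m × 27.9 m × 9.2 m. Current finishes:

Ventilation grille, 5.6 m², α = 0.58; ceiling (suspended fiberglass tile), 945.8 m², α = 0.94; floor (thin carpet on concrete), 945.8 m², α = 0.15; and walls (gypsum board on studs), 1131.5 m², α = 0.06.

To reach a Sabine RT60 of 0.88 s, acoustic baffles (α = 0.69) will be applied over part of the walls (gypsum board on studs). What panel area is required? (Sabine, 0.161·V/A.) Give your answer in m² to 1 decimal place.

777.6

A₁ = Σ Sᵢαᵢ = 5.6·0.58 + 945.8·0.94 + 945.8·0.15 + 1131.5·0.06 = 1102.060 sabins.
V = 8701.452 m³. Target absorption A₂ = 0.161 × 8701.452 / 0.88 = 1591.970 sabins.
ΔA needed = 1591.970 − 1102.060 = 489.910 sabins.
Net gain per m²: Δα = 0.69 − 0.06 = 0.63.
Panel area = 489.910 / 0.63 = 777.6 m².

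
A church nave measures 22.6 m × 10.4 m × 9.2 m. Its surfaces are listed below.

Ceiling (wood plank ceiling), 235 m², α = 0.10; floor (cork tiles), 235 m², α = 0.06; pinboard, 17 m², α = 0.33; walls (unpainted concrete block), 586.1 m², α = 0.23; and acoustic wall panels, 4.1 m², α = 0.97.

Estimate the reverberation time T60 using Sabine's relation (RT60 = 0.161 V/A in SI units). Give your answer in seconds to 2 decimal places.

Total absorption A = 235·0.10 + 235·0.06 + 17·0.33 + 586.1·0.23 + 4.1·0.97
  = 23.500 + 14.100 + 5.610 + 134.803 + 3.977 = 181.990 m² sabins.
V = 22.6·10.4·9.2 = 2162.368 m³.
RT60 = 0.161 · V / A = 0.161 × 2162.368 / 181.990 = 1.91 s.

1.91 s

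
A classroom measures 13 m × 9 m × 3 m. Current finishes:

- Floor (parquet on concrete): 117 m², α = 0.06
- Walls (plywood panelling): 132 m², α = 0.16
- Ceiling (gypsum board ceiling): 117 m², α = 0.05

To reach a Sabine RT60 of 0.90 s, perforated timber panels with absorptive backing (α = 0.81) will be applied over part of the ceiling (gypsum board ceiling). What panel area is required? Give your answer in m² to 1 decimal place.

Total absorption A₁ = 117*0.06 + 132*0.16 + 117*0.05
  = 7.020 + 21.120 + 5.850 = 33.990 m² sabins.
Required A₂ = 0.161·351/0.90 = 62.790 sabins.
ΔA needed = 62.790 − 33.990 = 28.800 sabins.
Each m² of panel replacing the ceiling (gypsum board ceiling) adds (0.81 − 0.05) = 0.76 sabins.
Panel area = 28.800 / 0.76 = 37.9 m².

37.9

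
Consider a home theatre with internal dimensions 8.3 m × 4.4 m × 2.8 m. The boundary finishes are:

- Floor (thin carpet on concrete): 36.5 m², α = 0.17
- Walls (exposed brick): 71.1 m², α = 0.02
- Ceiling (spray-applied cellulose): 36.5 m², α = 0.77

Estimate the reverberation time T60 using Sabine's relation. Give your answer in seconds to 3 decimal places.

Summing Sᵢαᵢ: 6.205 + 1.422 + 28.105 → A = 35.732 sabins.
V = 8.3·4.4·2.8 = 102.256 m³.
Sabine: RT60 = 0.161 × 102.256 / 35.732 = 0.461 s.

0.461 s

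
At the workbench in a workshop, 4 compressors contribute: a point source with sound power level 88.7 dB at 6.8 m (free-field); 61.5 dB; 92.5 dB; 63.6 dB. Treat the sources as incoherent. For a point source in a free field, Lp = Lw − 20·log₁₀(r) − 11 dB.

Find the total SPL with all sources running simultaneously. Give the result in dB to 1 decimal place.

Source at 6.8 m: Lp = 88.7 − 20·log₁₀(6.8) − 11 = 61.0 dB.
Σ 10^(Lᵢ/10) = 1.783e+09.
L_total = 10·log₁₀(1.783e+09) = 92.5 dB.

92.5 dB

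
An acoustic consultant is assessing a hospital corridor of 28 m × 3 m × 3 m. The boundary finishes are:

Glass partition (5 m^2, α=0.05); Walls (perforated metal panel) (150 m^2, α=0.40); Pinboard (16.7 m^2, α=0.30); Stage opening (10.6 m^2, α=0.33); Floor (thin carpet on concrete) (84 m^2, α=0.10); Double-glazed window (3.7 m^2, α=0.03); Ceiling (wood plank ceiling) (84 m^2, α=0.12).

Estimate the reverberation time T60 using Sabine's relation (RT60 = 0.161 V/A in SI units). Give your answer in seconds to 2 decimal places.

A = Σ Sᵢαᵢ = 5*0.05 + 150*0.40 + 16.7*0.30 + 10.6*0.33 + 84*0.10 + 3.7*0.03 + 84*0.12 = 87.349 sabins.
Room volume: 252 m³.
RT60 = 0.161 · V / A = 0.161 × 252 / 87.349 = 0.46 s.

0.46 seconds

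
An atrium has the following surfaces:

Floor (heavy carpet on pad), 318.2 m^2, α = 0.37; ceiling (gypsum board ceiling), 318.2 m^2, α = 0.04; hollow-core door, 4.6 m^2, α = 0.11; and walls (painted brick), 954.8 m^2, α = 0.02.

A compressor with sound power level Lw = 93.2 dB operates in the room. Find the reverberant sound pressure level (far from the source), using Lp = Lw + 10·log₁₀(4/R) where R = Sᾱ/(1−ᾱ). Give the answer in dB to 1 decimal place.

77.0 dB

A = 150.064 sabins; S = 1595.8 m^2.
ᾱ = 150.064/1595.8 = 0.0940; R = Sᾱ/(1−ᾱ) = 150.064/(1−0.0940) = 165.634 m^2.
Lp = Lw + 10 log₁₀(4/R) = 93.2 -16.17 = 77.0 dB.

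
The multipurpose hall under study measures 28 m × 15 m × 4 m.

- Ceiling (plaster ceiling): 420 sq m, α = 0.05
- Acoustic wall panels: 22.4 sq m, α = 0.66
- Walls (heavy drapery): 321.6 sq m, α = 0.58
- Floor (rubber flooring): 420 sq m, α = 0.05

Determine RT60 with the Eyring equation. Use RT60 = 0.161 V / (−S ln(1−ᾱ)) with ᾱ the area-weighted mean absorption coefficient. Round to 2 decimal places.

Total surface area S = 420 + 22.4 + 321.6 + 420 = 1184.0 sq m.
Σ(Sᵢαᵢ) = 420·0.05 + 22.4·0.66 + 321.6·0.58 + 420·0.05 = 243.312.
Mean coefficient ᾱ = A/S = 0.2055.
−S·ln(1−ᾱ) = −1184.0 × ln(1 − 0.2055) = 272.370.
V = 28 × 15 × 4 = 1680 m³.
RT60 = 0.161 × 1680 / 272.370 = 0.99 s.

0.99 seconds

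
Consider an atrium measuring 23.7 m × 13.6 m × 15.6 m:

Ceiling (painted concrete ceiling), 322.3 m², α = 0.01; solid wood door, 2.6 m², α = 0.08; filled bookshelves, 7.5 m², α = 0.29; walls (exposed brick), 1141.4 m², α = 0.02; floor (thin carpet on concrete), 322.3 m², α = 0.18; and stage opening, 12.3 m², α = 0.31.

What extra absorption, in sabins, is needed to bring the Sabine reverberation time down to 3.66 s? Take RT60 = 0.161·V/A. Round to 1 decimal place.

130.9 sabins

A₁ = Σ Sᵢαᵢ = 322.3×0.01 + 2.6×0.08 + 7.5×0.29 + 1141.4×0.02 + 322.3×0.18 + 12.3×0.31 = 90.261 sabins.
Target A₂ = 0.161·5028.192/3.66 = 221.185 sabins (V = 5028.192 m³).
Shortfall: 221.185 − 90.261 = 130.9 sabins.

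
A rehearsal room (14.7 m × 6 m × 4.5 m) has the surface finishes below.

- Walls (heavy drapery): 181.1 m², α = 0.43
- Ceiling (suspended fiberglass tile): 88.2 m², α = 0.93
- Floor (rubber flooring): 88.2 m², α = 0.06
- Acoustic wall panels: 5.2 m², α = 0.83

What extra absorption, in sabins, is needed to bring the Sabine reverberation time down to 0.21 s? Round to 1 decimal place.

134.8 sabins

Summing Sᵢαᵢ: 77.873 + 82.026 + 5.292 + 4.316 → A₁ = 169.507 sabins.
V = 396.9 m³. Required absorption A₂ = 0.161 × 396.9 / 0.21 = 304.290 sabins.
ΔA = A₂ − A₁ = 304.290 − 169.507 = 134.8 sabins.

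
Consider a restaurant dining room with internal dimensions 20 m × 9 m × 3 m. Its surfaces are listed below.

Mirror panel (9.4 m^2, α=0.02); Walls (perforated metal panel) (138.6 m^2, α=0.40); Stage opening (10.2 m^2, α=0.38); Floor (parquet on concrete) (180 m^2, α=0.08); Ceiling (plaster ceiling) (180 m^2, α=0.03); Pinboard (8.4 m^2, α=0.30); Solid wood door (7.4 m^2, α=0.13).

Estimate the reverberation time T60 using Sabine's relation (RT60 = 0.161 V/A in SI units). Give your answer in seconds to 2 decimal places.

A = Σ Sᵢαᵢ = 9.4*0.02 + 138.6*0.40 + 10.2*0.38 + 180*0.08 + 180*0.03 + 8.4*0.30 + 7.4*0.13 = 82.786 sabins.
V = 20·9·3 = 540 m³.
T = 0.161 V/A = 0.161·540/82.786 = 1.05 s.

1.05 s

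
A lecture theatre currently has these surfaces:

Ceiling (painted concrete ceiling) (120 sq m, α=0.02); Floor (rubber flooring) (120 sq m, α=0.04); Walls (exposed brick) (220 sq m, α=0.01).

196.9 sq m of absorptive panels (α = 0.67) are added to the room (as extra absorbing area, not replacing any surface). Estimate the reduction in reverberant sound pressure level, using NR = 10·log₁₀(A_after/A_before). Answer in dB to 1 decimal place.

Summing Sᵢαᵢ: 2.400 + 4.800 + 2.200 → A_before = 9.400 sabins.
Added absorption = 196.9 × 0.67 = 131.923 sabins.
A_after = 9.400 + 131.923 = 141.323 sabins.
NR = 10·log₁₀(141.323/9.400) = 11.8 dB.

11.8 dB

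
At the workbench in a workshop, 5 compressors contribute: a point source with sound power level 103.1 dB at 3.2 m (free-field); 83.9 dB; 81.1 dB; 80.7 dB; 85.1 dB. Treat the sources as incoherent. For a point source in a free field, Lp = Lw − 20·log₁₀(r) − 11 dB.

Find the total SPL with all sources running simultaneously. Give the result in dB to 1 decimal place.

Source at 3.2 m: Lp = 103.1 − 20·log₁₀(3.2) − 11 = 82.0 dB.
Converting to relative power and adding: 10^(82.0/10) + 10^(83.9/10) + 10^(81.1/10) + 10^(80.7/10) + 10^(85.1/10) = 9.739e+08.
L_total = 10·log₁₀(9.739e+08) = 89.9 dB.

89.9 dB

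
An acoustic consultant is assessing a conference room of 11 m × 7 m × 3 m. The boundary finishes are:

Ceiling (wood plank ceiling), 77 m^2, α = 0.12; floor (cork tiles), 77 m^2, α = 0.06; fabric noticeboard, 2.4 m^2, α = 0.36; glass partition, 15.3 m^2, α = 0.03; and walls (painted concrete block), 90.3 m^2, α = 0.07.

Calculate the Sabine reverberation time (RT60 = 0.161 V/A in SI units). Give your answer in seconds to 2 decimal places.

Total absorption A = 77*0.12 + 77*0.06 + 2.4*0.36 + 15.3*0.03 + 90.3*0.07
  = 9.240 + 4.620 + 0.864 + 0.459 + 6.321 = 21.504 m^2 sabins.
Volume V = 11 × 7 × 3 = 231 m³.
T = 0.161 V/A = 0.161·231/21.504 = 1.73 s.

1.73 seconds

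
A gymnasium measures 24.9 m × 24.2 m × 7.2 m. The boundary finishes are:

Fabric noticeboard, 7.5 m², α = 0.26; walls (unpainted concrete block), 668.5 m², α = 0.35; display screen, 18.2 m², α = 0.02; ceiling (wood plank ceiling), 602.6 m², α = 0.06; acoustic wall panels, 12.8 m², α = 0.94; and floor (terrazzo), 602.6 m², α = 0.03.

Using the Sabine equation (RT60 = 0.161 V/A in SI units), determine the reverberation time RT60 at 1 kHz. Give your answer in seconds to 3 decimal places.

Summing Sᵢαᵢ: 1.950 + 233.975 + 0.364 + 36.156 + 12.032 + 18.078 → A = 302.555 sabins.
Room volume: 4338.576 m³.
RT60 = 0.161 · V / A = 0.161 × 4338.576 / 302.555 = 2.309 s.

2.309 seconds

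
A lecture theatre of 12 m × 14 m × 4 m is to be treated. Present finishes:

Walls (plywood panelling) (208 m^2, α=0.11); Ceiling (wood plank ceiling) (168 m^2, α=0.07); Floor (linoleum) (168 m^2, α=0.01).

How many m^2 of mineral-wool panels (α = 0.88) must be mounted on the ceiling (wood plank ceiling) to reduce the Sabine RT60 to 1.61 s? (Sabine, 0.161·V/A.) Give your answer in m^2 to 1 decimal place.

38.1

Total absorption A₁ = 208*0.11 + 168*0.07 + 168*0.01
  = 22.880 + 11.760 + 1.680 = 36.320 m^2 sabins.
V = 672 m³. Target absorption A₂ = 0.161 × 672 / 1.61 = 67.200 sabins.
ΔA needed = 67.200 − 36.320 = 30.880 sabins.
Each m^2 of panel replacing the ceiling (wood plank ceiling) adds (0.88 − 0.07) = 0.81 sabins.
Panel area = 30.880 / 0.81 = 38.1 m^2.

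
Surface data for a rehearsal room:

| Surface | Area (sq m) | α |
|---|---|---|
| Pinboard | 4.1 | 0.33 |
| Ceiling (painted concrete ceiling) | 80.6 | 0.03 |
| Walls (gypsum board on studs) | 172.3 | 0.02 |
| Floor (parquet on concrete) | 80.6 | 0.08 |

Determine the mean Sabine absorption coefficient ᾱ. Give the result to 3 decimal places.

0.040

S = Σ Sᵢ = 4.1 + 80.6 + 172.3 + 80.6 = 337.6 sq m.
Weighted sum Σ Sα = 13.665.
ᾱ = A/S = 0.040.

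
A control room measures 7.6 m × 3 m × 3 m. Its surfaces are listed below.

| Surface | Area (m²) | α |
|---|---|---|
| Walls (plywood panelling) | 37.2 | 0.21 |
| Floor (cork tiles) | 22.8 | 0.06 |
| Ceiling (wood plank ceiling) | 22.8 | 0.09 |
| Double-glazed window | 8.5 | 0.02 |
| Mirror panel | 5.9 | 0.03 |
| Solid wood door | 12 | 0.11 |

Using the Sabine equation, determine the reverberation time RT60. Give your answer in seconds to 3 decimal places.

A = Σ Sᵢαᵢ = 37.2*0.21 + 22.8*0.06 + 22.8*0.09 + 8.5*0.02 + 5.9*0.03 + 12*0.11 = 12.899 sabins.
Room volume: 68.4 m³.
T = 0.161 V/A = 0.161·68.4/12.899 = 0.854 s.

0.854 s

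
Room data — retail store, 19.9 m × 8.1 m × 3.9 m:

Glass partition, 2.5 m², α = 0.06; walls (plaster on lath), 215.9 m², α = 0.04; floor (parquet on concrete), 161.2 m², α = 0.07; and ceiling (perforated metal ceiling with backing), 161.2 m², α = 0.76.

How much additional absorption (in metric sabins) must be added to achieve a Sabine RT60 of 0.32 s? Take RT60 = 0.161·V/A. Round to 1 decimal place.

A₁ = Σ Sᵢαᵢ = 2.5*0.06 + 215.9*0.04 + 161.2*0.07 + 161.2*0.76 = 142.582 sabins.
For T = 0.32 s, need A₂ = 0.161·V/T = 0.161·628.641/0.32 = 316.285 sabins.
ΔA = A₂ − A₁ = 316.285 − 142.582 = 173.7 sabins.

173.7 sabins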